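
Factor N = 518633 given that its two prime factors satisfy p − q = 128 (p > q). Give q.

Since p = q + 128, we have 518633 = q(q + 128), so q² + 128q − 518633 = 0.
Discriminant: 128² + 4·518633 = 16384 + 2074532 = 2090916; √2090916 = 1446.
q = (−128 + 1446)/2 = 659, and p = q + 128 = 787.
Check: 659 · 787 = 518633.

659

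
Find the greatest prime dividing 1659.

1659 = 3 · 553
553 = 7 · 79
79 is prime.
So 1659 = 3 · 7 · 79; the largest prime factor is 79.

79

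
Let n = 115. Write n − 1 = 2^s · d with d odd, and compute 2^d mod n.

115 − 1 = 114 = 2^1 · 57, so d = 57.
2^1 ≡ 2 (mod 115)
2^2 ≡ 2^2 = 4 ≡ 4 (mod 115)
2^4 ≡ 4^2 = 16 ≡ 16 (mod 115)
2^8 ≡ 16^2 = 256 ≡ 26 (mod 115)
2^16 ≡ 26^2 = 676 ≡ 101 (mod 115)
2^32 ≡ 101^2 = 10201 ≡ 81 (mod 115)
57 = 32 + 16 + 8 + 1 in binary powers of 2.
So 2^57 ≡ 81 · 101 · 26 · 2 ≡ 27 (mod 115).
Squaring chain: 27; never reaches −1, so base 2 is a Miller–Rabin witness that 115 is composite.

27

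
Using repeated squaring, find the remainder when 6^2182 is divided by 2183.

6^1 ≡ 6 (mod 2183)
6^2 ≡ 6^2 = 36 ≡ 36 (mod 2183)
6^4 ≡ 36^2 = 1296 ≡ 1296 (mod 2183)
6^8 ≡ 1296^2 = 1679616 ≡ 889 (mod 2183)
6^16 ≡ 889^2 = 790321 ≡ 75 (mod 2183)
6^32 ≡ 75^2 = 5625 ≡ 1259 (mod 2183)
6^64 ≡ 1259^2 = 1585081 ≡ 223 (mod 2183)
6^128 ≡ 223^2 = 49729 ≡ 1703 (mod 2183)
6^256 ≡ 1703^2 = 2900209 ≡ 1185 (mod 2183)
6^512 ≡ 1185^2 = 1404225 ≡ 556 (mod 2183)
6^1024 ≡ 556^2 = 309136 ≡ 1333 (mod 2183)
6^2048 ≡ 1333^2 = 1776889 ≡ 2110 (mod 2183)
2182 = 2048 + 128 + 4 + 2 in binary powers of 2.
So 6^2182 ≡ 2110 · 1703 · 1296 · 36 ≡ 1553 (mod 2183).
Since 1553 ≠ 1, base 6 is a Fermat witness: 2183 is composite.

1553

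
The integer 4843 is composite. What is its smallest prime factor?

4843 is odd.
Digit sum 19, not divisible by 3.
Ends in 3: not divisible by 5.
7: 4843 = 7·691 + 6
11: 4843 = 11·440 + 3
13: 4843 = 13·372 + 7
17: 4843 = 17·284 + 15
19: 4843 = 19·254 + 17
23: 4843 = 23·210 + 13
29: 4843 = 29·167

29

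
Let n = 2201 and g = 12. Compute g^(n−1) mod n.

676

12^1 ≡ 12 (mod 2201)
12^2 ≡ 12^2 = 144 ≡ 144 (mod 2201)
12^4 ≡ 144^2 = 20736 ≡ 927 (mod 2201)
12^8 ≡ 927^2 = 859329 ≡ 939 (mod 2201)
12^16 ≡ 939^2 = 881721 ≡ 1321 (mod 2201)
12^32 ≡ 1321^2 = 1745041 ≡ 1849 (mod 2201)
12^64 ≡ 1849^2 = 3418801 ≡ 648 (mod 2201)
12^128 ≡ 648^2 = 419904 ≡ 1714 (mod 2201)
12^256 ≡ 1714^2 = 2937796 ≡ 1662 (mod 2201)
12^512 ≡ 1662^2 = 2762244 ≡ 2190 (mod 2201)
12^1024 ≡ 2190^2 = 4796100 ≡ 121 (mod 2201)
12^2048 ≡ 121^2 = 14641 ≡ 1435 (mod 2201)
2200 = 2048 + 128 + 16 + 8 in binary powers of 2.
So 12^2200 ≡ 1435 · 1714 · 1321 · 939 ≡ 676 (mod 2201).
Since 676 ≠ 1, base 12 is a Fermat witness: 2201 is composite.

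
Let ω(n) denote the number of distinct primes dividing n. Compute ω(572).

572 = 2^2 · 143
143 = 11 · 13
572 = 2^2 · 11 · 13, which has 3 distinct prime factors.

3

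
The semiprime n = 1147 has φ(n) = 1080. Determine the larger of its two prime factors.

37

φ(n) = (p−1)(q−1) = n − (p+q) + 1, so p + q = 1147 − 1080 + 1 = 68.
p and q are the roots of t² − 68t + 1147 = 0.
Discriminant: 68² − 4·1147 = 4624 − 4588 = 36; √36 = 6.
q = (68 − 6)/2 = 31, p = (68 + 6)/2 = 37.
Check: 31 · 37 = 1147.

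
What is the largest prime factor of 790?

790 = 2 · 395
395 = 5 · 79
79 is prime.
So 790 = 2 · 5 · 79; the largest prime factor is 79.

79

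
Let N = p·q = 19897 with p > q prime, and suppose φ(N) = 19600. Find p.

φ(n) = (p−1)(q−1) = n − (p+q) + 1, so p + q = 19897 − 19600 + 1 = 298.
p and q are the roots of t² − 298t + 19897 = 0.
Discriminant: 298² − 4·19897 = 88804 − 79588 = 9216; √9216 = 96.
q = (298 − 96)/2 = 101, p = (298 + 96)/2 = 197.
Check: 101 · 197 = 19897.

197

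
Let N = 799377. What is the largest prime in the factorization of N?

799377 = 3 · 266459
266459 = 41 · 6499
6499 = 67 · 97
97 is prime.
So 799377 = 3 · 41 · 67 · 97; the largest prime factor is 97.

97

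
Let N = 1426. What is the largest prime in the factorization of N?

1426 = 2 · 713
713 = 23 · 31
31 is prime.
So 1426 = 2 · 23 · 31; the largest prime factor is 31.

31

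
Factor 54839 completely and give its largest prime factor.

54839 = 29 · 1891
1891 = 31 · 61
61 is prime.
So 54839 = 29 · 31 · 61; the largest prime factor is 61.

61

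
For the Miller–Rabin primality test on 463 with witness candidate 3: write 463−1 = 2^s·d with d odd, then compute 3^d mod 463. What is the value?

463 − 1 = 462 = 2^1 · 231, so d = 231.
3^1 ≡ 3 (mod 463)
3^2 ≡ 3^2 = 9 ≡ 9 (mod 463)
3^4 ≡ 9^2 = 81 ≡ 81 (mod 463)
3^8 ≡ 81^2 = 6561 ≡ 79 (mod 463)
3^16 ≡ 79^2 = 6241 ≡ 222 (mod 463)
3^32 ≡ 222^2 = 49284 ≡ 206 (mod 463)
3^64 ≡ 206^2 = 42436 ≡ 303 (mod 463)
3^128 ≡ 303^2 = 91809 ≡ 135 (mod 463)
231 = 128 + 64 + 32 + 4 + 2 + 1 in binary powers of 2.
So 3^231 ≡ 135 · 303 · 206 · 81 · 9 · 3 ≡ 462 (mod 463).
Since 3^d ≡ 462 (mod 463), base 3 does not prove 463 composite.

462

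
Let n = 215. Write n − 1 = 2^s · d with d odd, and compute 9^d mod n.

215 − 1 = 214 = 2^1 · 107, so d = 107.
9^1 ≡ 9 (mod 215)
9^2 ≡ 9^2 = 81 ≡ 81 (mod 215)
9^4 ≡ 81^2 = 6561 ≡ 111 (mod 215)
9^8 ≡ 111^2 = 12321 ≡ 66 (mod 215)
9^16 ≡ 66^2 = 4356 ≡ 56 (mod 215)
9^32 ≡ 56^2 = 3136 ≡ 126 (mod 215)
9^64 ≡ 126^2 = 15876 ≡ 181 (mod 215)
107 = 64 + 32 + 8 + 2 + 1 in binary powers of 2.
So 9^107 ≡ 181 · 126 · 66 · 81 · 9 ≡ 124 (mod 215).
Squaring chain: 124; never reaches −1, so base 9 is a Miller–Rabin witness that 215 is composite.

124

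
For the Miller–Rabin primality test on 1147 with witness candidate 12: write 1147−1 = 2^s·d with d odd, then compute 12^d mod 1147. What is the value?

1147 − 1 = 1146 = 2^1 · 573, so d = 573.
12^1 ≡ 12 (mod 1147)
12^2 ≡ 12^2 = 144 ≡ 144 (mod 1147)
12^4 ≡ 144^2 = 20736 ≡ 90 (mod 1147)
12^8 ≡ 90^2 = 8100 ≡ 71 (mod 1147)
12^16 ≡ 71^2 = 5041 ≡ 453 (mod 1147)
12^32 ≡ 453^2 = 205209 ≡ 1043 (mod 1147)
12^64 ≡ 1043^2 = 1087849 ≡ 493 (mod 1147)
12^128 ≡ 493^2 = 243049 ≡ 1032 (mod 1147)
12^256 ≡ 1032^2 = 1065024 ≡ 608 (mod 1147)
12^512 ≡ 608^2 = 369664 ≡ 330 (mod 1147)
573 = 512 + 32 + 16 + 8 + 4 + 1 in binary powers of 2.
So 12^573 ≡ 330 · 1043 · 453 · 71 · 90 · 12 ≡ 1046 (mod 1147).
Squaring chain: 1046; never reaches −1, so base 12 is a Miller–Rabin witness that 1147 is composite.

1046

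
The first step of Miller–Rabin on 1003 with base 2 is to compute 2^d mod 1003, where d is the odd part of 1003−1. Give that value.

1003 − 1 = 1002 = 2^1 · 501, so d = 501.
2^1 ≡ 2 (mod 1003)
2^2 ≡ 2^2 = 4 ≡ 4 (mod 1003)
2^4 ≡ 4^2 = 16 ≡ 16 (mod 1003)
2^8 ≡ 16^2 = 256 ≡ 256 (mod 1003)
2^16 ≡ 256^2 = 65536 ≡ 341 (mod 1003)
2^32 ≡ 341^2 = 116281 ≡ 936 (mod 1003)
2^64 ≡ 936^2 = 876096 ≡ 477 (mod 1003)
2^128 ≡ 477^2 = 227529 ≡ 851 (mod 1003)
2^256 ≡ 851^2 = 724201 ≡ 35 (mod 1003)
501 = 256 + 128 + 64 + 32 + 16 + 4 + 1 in binary powers of 2.
So 2^501 ≡ 35 · 851 · 477 · 936 · 341 · 16 · 2 ≡ 865 (mod 1003).
Squaring chain: 865; never reaches −1, so base 2 is a Miller–Rabin witness that 1003 is composite.

865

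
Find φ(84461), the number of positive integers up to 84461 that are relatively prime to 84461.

Factor: 84461 = 13 · 73 · 89.
φ(84461) = (13−1) · (73−1) · (89−1) = 12 · 72 · 88 = 76032.

76032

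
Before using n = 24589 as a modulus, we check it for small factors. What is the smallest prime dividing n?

24589 is odd.
Digit sum 28, not divisible by 3.
Ends in 9: not divisible by 5.
7: 24589 = 7·3512 + 5
11: 24589 = 11·2235 + 4
13: 24589 = 13·1891 + 6
17: 24589 = 17·1446 + 7
19: 24589 = 19·1294 + 3
23: 24589 = 23·1069 + 2
29: 24589 = 29·847 + 26
31: 24589 = 31·793 + 6
37: 24589 = 37·664 + 21
41: 24589 = 41·599 + 30
43: 24589 = 43·571 + 36
47: 24589 = 47·523 + 8
53: 24589 = 53·463 + 50
59: 24589 = 59·416 + 45
61: 24589 = 61·403 + 6
67: 24589 = 67·367

67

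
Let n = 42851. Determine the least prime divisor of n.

42851 is odd.
Digit sum 20, not divisible by 3.
Ends in 1: not divisible by 5.
7: 42851 = 7·6121 + 4
11: 42851 = 11·3895 + 6
13: 42851 = 13·3296 + 3
17: 42851 = 17·2520 + 11
19: 42851 = 19·2255 + 6
23: 42851 = 23·1863 + 2
29: 42851 = 29·1477 + 18
31: 42851 = 31·1382 + 9
37: 42851 = 37·1158 + 5
41: 42851 = 41·1045 + 6
43: 42851 = 43·996 + 23
47: 42851 = 47·911 + 34
53: 42851 = 53·808 + 27
59: 42851 = 59·726 + 17
61: 42851 = 61·702 + 29
67: 42851 = 67·639 + 38
71: 42851 = 71·603 + 38
73: 42851 = 73·587

73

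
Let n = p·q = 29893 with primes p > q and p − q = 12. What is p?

179

Since p = q + 12, we have 29893 = q(q + 12), so q² + 12q − 29893 = 0.
Discriminant: 12² + 4·29893 = 144 + 119572 = 119716; √119716 = 346.
q = (−12 + 346)/2 = 167, and p = q + 12 = 179.
Check: 167 · 179 = 29893.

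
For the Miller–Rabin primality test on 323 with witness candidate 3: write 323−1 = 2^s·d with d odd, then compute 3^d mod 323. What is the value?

241

323 − 1 = 322 = 2^1 · 161, so d = 161.
3^1 ≡ 3 (mod 323)
3^2 ≡ 3^2 = 9 ≡ 9 (mod 323)
3^4 ≡ 9^2 = 81 ≡ 81 (mod 323)
3^8 ≡ 81^2 = 6561 ≡ 101 (mod 323)
3^16 ≡ 101^2 = 10201 ≡ 188 (mod 323)
3^32 ≡ 188^2 = 35344 ≡ 137 (mod 323)
3^64 ≡ 137^2 = 18769 ≡ 35 (mod 323)
3^128 ≡ 35^2 = 1225 ≡ 256 (mod 323)
161 = 128 + 32 + 1 in binary powers of 2.
So 3^161 ≡ 256 · 137 · 3 ≡ 241 (mod 323).
Squaring chain: 241; never reaches −1, so base 3 is a Miller–Rabin witness that 323 is composite.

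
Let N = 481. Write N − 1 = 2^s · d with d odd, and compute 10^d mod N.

481 − 1 = 480 = 2^5 · 15, so d = 15.
10^1 ≡ 10 (mod 481)
10^2 ≡ 10^2 = 100 ≡ 100 (mod 481)
10^4 ≡ 100^2 = 10000 ≡ 380 (mod 481)
10^8 ≡ 380^2 = 144400 ≡ 100 (mod 481)
15 = 8 + 4 + 2 + 1 in binary powers of 2.
So 10^15 ≡ 100 · 380 · 100 · 10 ≡ 38 (mod 481).
Squaring chain: 38 → 1 → 1 → 1 → 1; never reaches −1, so base 10 is a Miller–Rabin witness that 481 is composite.

38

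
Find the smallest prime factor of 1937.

1937 is odd.
Digit sum 20, not divisible by 3.
Ends in 7: not divisible by 5.
7: 1937 = 7·276 + 5
11: 1937 = 11·176 + 1
13: 1937 = 13·149

13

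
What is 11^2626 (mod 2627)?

2616

11^1 ≡ 11 (mod 2627)
11^2 ≡ 11^2 = 121 ≡ 121 (mod 2627)
11^4 ≡ 121^2 = 14641 ≡ 1506 (mod 2627)
11^8 ≡ 1506^2 = 2268036 ≡ 935 (mod 2627)
11^16 ≡ 935^2 = 874225 ≡ 2061 (mod 2627)
11^32 ≡ 2061^2 = 4247721 ≡ 2489 (mod 2627)
11^64 ≡ 2489^2 = 6195121 ≡ 655 (mod 2627)
11^128 ≡ 655^2 = 429025 ≡ 824 (mod 2627)
11^256 ≡ 824^2 = 678976 ≡ 1210 (mod 2627)
11^512 ≡ 1210^2 = 1464100 ≡ 861 (mod 2627)
11^1024 ≡ 861^2 = 741321 ≡ 507 (mod 2627)
11^2048 ≡ 507^2 = 257049 ≡ 2230 (mod 2627)
2626 = 2048 + 512 + 64 + 2 in binary powers of 2.
So 11^2626 ≡ 2230 · 861 · 655 · 121 ≡ 2616 (mod 2627).
Since 2616 ≠ 1, base 11 is a Fermat witness: 2627 is composite.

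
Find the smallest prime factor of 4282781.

47

4282781 is odd.
Digit sum 32, not divisible by 3.
Ends in 1: not divisible by 5.
7: 4282781 = 7·611825 + 6
11: 4282781 = 11·389343 + 8
13: 4282781 = 13·329444 + 9
17: 4282781 = 17·251928 + 5
19: 4282781 = 19·225409 + 10
23: 4282781 = 23·186207 + 20
29: 4282781 = 29·147682 + 3
31: 4282781 = 31·138154 + 7
37: 4282781 = 37·115750 + 31
41: 4282781 = 41·104458 + 3
43: 4282781 = 43·99599 + 24
47: 4282781 = 47·91123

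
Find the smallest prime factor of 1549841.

41

1549841 is odd.
Digit sum 32, not divisible by 3.
Ends in 1: not divisible by 5.
7: 1549841 = 7·221405 + 6
11: 1549841 = 11·140894 + 7
13: 1549841 = 13·119218 + 7
17: 1549841 = 17·91167 + 2
19: 1549841 = 19·81570 + 11
23: 1549841 = 23·67384 + 9
29: 1549841 = 29·53442 + 23
31: 1549841 = 31·49994 + 27
37: 1549841 = 37·41887 + 22
41: 1549841 = 41·37801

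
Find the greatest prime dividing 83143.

83143 = 29 · 2867
2867 = 47 · 61
61 is prime.
So 83143 = 29 · 47 · 61; the largest prime factor is 61.

61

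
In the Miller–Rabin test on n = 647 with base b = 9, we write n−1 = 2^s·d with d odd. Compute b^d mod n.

1

647 − 1 = 646 = 2^1 · 323, so d = 323.
9^1 ≡ 9 (mod 647)
9^2 ≡ 9^2 = 81 ≡ 81 (mod 647)
9^4 ≡ 81^2 = 6561 ≡ 91 (mod 647)
9^8 ≡ 91^2 = 8281 ≡ 517 (mod 647)
9^16 ≡ 517^2 = 267289 ≡ 78 (mod 647)
9^32 ≡ 78^2 = 6084 ≡ 261 (mod 647)
9^64 ≡ 261^2 = 68121 ≡ 186 (mod 647)
9^128 ≡ 186^2 = 34596 ≡ 305 (mod 647)
9^256 ≡ 305^2 = 93025 ≡ 504 (mod 647)
323 = 256 + 64 + 2 + 1 in binary powers of 2.
So 9^323 ≡ 504 · 186 · 81 · 9 ≡ 1 (mod 647).
Since 9^d ≡ 1 (mod 647), base 9 does not prove 647 composite.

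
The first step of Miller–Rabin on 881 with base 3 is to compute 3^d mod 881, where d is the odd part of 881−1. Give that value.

881 − 1 = 880 = 2^4 · 55, so d = 55.
3^1 ≡ 3 (mod 881)
3^2 ≡ 3^2 = 9 ≡ 9 (mod 881)
3^4 ≡ 9^2 = 81 ≡ 81 (mod 881)
3^8 ≡ 81^2 = 6561 ≡ 394 (mod 881)
3^16 ≡ 394^2 = 155236 ≡ 180 (mod 881)
3^32 ≡ 180^2 = 32400 ≡ 684 (mod 881)
55 = 32 + 16 + 4 + 2 + 1 in binary powers of 2.
So 3^55 ≡ 684 · 180 · 81 · 9 · 3 ≡ 767 (mod 881).
Squaring chain: 767 → 662 → 387 → 880; reaches −1, so base 3 does not prove 881 composite.

767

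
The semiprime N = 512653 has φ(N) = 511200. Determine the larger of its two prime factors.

φ(n) = (p−1)(q−1) = n − (p+q) + 1, so p + q = 512653 − 511200 + 1 = 1454.
p and q are the roots of t² − 1454t + 512653 = 0.
Discriminant: 1454² − 4·512653 = 2114116 − 2050612 = 63504; √63504 = 252.
q = (1454 − 252)/2 = 601, p = (1454 + 252)/2 = 853.
Check: 601 · 853 = 512653.

853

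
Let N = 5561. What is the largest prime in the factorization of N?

5561 = 67 · 83
83 is prime.
So 5561 = 67 · 83; the largest prime factor is 83.

83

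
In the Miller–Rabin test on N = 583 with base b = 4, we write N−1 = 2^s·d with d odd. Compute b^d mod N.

583 − 1 = 582 = 2^1 · 291, so d = 291.
4^1 ≡ 4 (mod 583)
4^2 ≡ 4^2 = 16 ≡ 16 (mod 583)
4^4 ≡ 16^2 = 256 ≡ 256 (mod 583)
4^8 ≡ 256^2 = 65536 ≡ 240 (mod 583)
4^16 ≡ 240^2 = 57600 ≡ 466 (mod 583)
4^32 ≡ 466^2 = 217156 ≡ 280 (mod 583)
4^64 ≡ 280^2 = 78400 ≡ 278 (mod 583)
4^128 ≡ 278^2 = 77284 ≡ 328 (mod 583)
4^256 ≡ 328^2 = 107584 ≡ 312 (mod 583)
291 = 256 + 32 + 2 + 1 in binary powers of 2.
So 4^291 ≡ 312 · 280 · 16 · 4 ≡ 70 (mod 583).
Squaring chain: 70; never reaches −1, so base 4 is a Miller–Rabin witness that 583 is composite.

70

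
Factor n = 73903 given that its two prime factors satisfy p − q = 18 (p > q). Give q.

Since p = q + 18, we have 73903 = q(q + 18), so q² + 18q − 73903 = 0.
Discriminant: 18² + 4·73903 = 324 + 295612 = 295936; √295936 = 544.
q = (−18 + 544)/2 = 263, and p = q + 18 = 281.
Check: 263 · 281 = 73903.

263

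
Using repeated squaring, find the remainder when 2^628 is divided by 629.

305

2^1 ≡ 2 (mod 629)
2^2 ≡ 2^2 = 4 ≡ 4 (mod 629)
2^4 ≡ 4^2 = 16 ≡ 16 (mod 629)
2^8 ≡ 16^2 = 256 ≡ 256 (mod 629)
2^16 ≡ 256^2 = 65536 ≡ 120 (mod 629)
2^32 ≡ 120^2 = 14400 ≡ 562 (mod 629)
2^64 ≡ 562^2 = 315844 ≡ 86 (mod 629)
2^128 ≡ 86^2 = 7396 ≡ 477 (mod 629)
2^256 ≡ 477^2 = 227529 ≡ 460 (mod 629)
2^512 ≡ 460^2 = 211600 ≡ 256 (mod 629)
628 = 512 + 64 + 32 + 16 + 4 in binary powers of 2.
So 2^628 ≡ 256 · 86 · 562 · 120 · 16 ≡ 305 (mod 629).
Since 305 ≠ 1, base 2 is a Fermat witness: 629 is composite.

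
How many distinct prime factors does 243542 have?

5

243542 = 2 · 121771
121771 = 13 · 9367
9367 = 17 · 551
551 = 19 · 29
243542 = 2 · 13 · 17 · 19 · 29, which has 5 distinct prime factors.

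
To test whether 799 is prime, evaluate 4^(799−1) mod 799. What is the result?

4^1 ≡ 4 (mod 799)
4^2 ≡ 4^2 = 16 ≡ 16 (mod 799)
4^4 ≡ 16^2 = 256 ≡ 256 (mod 799)
4^8 ≡ 256^2 = 65536 ≡ 18 (mod 799)
4^16 ≡ 18^2 = 324 ≡ 324 (mod 799)
4^32 ≡ 324^2 = 104976 ≡ 307 (mod 799)
4^64 ≡ 307^2 = 94249 ≡ 766 (mod 799)
4^128 ≡ 766^2 = 586756 ≡ 290 (mod 799)
4^256 ≡ 290^2 = 84100 ≡ 205 (mod 799)
4^512 ≡ 205^2 = 42025 ≡ 477 (mod 799)
798 = 512 + 256 + 16 + 8 + 4 + 2 in binary powers of 2.
So 4^798 ≡ 477 · 205 · 324 · 18 · 256 · 16 ≡ 747 (mod 799).
Since 747 ≠ 1, base 4 is a Fermat witness: 799 is composite.

747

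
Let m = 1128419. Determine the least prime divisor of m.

29

1128419 is odd.
Digit sum 26, not divisible by 3.
Ends in 9: not divisible by 5.
7: 1128419 = 7·161202 + 5
11: 1128419 = 11·102583 + 6
13: 1128419 = 13·86801 + 6
17: 1128419 = 17·66377 + 10
19: 1128419 = 19·59390 + 9
23: 1128419 = 23·49061 + 16
29: 1128419 = 29·38911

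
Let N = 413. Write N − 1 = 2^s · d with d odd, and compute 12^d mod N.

264

413 − 1 = 412 = 2^2 · 103, so d = 103.
12^1 ≡ 12 (mod 413)
12^2 ≡ 12^2 = 144 ≡ 144 (mod 413)
12^4 ≡ 144^2 = 20736 ≡ 86 (mod 413)
12^8 ≡ 86^2 = 7396 ≡ 375 (mod 413)
12^16 ≡ 375^2 = 140625 ≡ 205 (mod 413)
12^32 ≡ 205^2 = 42025 ≡ 312 (mod 413)
12^64 ≡ 312^2 = 97344 ≡ 289 (mod 413)
103 = 64 + 32 + 4 + 2 + 1 in binary powers of 2.
So 12^103 ≡ 289 · 312 · 86 · 144 · 12 ≡ 264 (mod 413).
Squaring chain: 264 → 312; never reaches −1, so base 12 is a Miller–Rabin witness that 413 is composite.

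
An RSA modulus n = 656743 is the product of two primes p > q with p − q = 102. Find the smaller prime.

761

Since p = q + 102, we have 656743 = q(q + 102), so q² + 102q − 656743 = 0.
Discriminant: 102² + 4·656743 = 10404 + 2626972 = 2637376; √2637376 = 1624.
q = (−102 + 1624)/2 = 761, and p = q + 102 = 863.
Check: 761 · 863 = 656743.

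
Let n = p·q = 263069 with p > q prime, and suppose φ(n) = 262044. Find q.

φ(n) = (p−1)(q−1) = n − (p+q) + 1, so p + q = 263069 − 262044 + 1 = 1026.
p and q are the roots of t² − 1026t + 263069 = 0.
Discriminant: 1026² − 4·263069 = 1052676 − 1052276 = 400; √400 = 20.
q = (1026 − 20)/2 = 503, p = (1026 + 20)/2 = 523.
Check: 503 · 523 = 263069.

503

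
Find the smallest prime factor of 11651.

61

11651 is odd.
Digit sum 14, not divisible by 3.
Ends in 1: not divisible by 5.
7: 11651 = 7·1664 + 3
11: 11651 = 11·1059 + 2
13: 11651 = 13·896 + 3
17: 11651 = 17·685 + 6
19: 11651 = 19·613 + 4
23: 11651 = 23·506 + 13
29: 11651 = 29·401 + 22
31: 11651 = 31·375 + 26
37: 11651 = 37·314 + 33
41: 11651 = 41·284 + 7
43: 11651 = 43·270 + 41
47: 11651 = 47·247 + 42
53: 11651 = 53·219 + 44
59: 11651 = 59·197 + 28
61: 11651 = 61·191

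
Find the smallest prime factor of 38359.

38359 is odd.
Digit sum 28, not divisible by 3.
Ends in 9: not divisible by 5.
7: 38359 = 7·5479 + 6
11: 38359 = 11·3487 + 2
13: 38359 = 13·2950 + 9
17: 38359 = 17·2256 + 7
19: 38359 = 19·2018 + 17
23: 38359 = 23·1667 + 18
29: 38359 = 29·1322 + 21
31: 38359 = 31·1237 + 12
37: 38359 = 37·1036 + 27
41: 38359 = 41·935 + 24
43: 38359 = 43·892 + 3
47: 38359 = 47·816 + 7
53: 38359 = 53·723 + 40
59: 38359 = 59·650 + 9
61: 38359 = 61·628 + 51
67: 38359 = 67·572 + 35
71: 38359 = 71·540 + 19
73: 38359 = 73·525 + 34
79: 38359 = 79·485 + 44
83: 38359 = 83·462 + 13
89: 38359 = 89·431

89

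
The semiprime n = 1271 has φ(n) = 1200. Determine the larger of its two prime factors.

φ(n) = (p−1)(q−1) = n − (p+q) + 1, so p + q = 1271 − 1200 + 1 = 72.
p and q are the roots of t² − 72t + 1271 = 0.
Discriminant: 72² − 4·1271 = 5184 − 5084 = 100; √100 = 10.
q = (72 − 10)/2 = 31, p = (72 + 10)/2 = 41.
Check: 31 · 41 = 1271.

41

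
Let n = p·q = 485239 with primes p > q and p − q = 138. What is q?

Since p = q + 138, we have 485239 = q(q + 138), so q² + 138q − 485239 = 0.
Discriminant: 138² + 4·485239 = 19044 + 1940956 = 1960000; √1960000 = 1400.
q = (−138 + 1400)/2 = 631, and p = q + 138 = 769.
Check: 631 · 769 = 485239.

631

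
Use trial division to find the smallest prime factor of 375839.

19

375839 is odd.
Digit sum 35, not divisible by 3.
Ends in 9: not divisible by 5.
7: 375839 = 7·53691 + 2
11: 375839 = 11·34167 + 2
13: 375839 = 13·28910 + 9
17: 375839 = 17·22108 + 3
19: 375839 = 19·19781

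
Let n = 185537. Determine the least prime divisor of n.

11

185537 is odd.
Digit sum 29, not divisible by 3.
Ends in 7: not divisible by 5.
7: 185537 = 7·26505 + 2
11: 185537 = 11·16867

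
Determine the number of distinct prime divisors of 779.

779 = 19 · 41
779 = 19 · 41, which has 2 distinct prime factors.

2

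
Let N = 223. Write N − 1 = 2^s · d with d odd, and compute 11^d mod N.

222

223 − 1 = 222 = 2^1 · 111, so d = 111.
11^1 ≡ 11 (mod 223)
11^2 ≡ 11^2 = 121 ≡ 121 (mod 223)
11^4 ≡ 121^2 = 14641 ≡ 146 (mod 223)
11^8 ≡ 146^2 = 21316 ≡ 131 (mod 223)
11^16 ≡ 131^2 = 17161 ≡ 213 (mod 223)
11^32 ≡ 213^2 = 45369 ≡ 100 (mod 223)
11^64 ≡ 100^2 = 10000 ≡ 188 (mod 223)
111 = 64 + 32 + 8 + 4 + 2 + 1 in binary powers of 2.
So 11^111 ≡ 188 · 100 · 131 · 146 · 121 · 11 ≡ 222 (mod 223).
Since 11^d ≡ 222 (mod 223), base 11 does not prove 223 composite.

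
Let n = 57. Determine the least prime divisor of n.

3

57 is odd.
Digit sum 12, divisible by 3.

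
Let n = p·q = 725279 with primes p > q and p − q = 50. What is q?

Since p = q + 50, we have 725279 = q(q + 50), so q² + 50q − 725279 = 0.
Discriminant: 50² + 4·725279 = 2500 + 2901116 = 2903616; √2903616 = 1704.
q = (−50 + 1704)/2 = 827, and p = q + 50 = 877.
Check: 827 · 877 = 725279.

827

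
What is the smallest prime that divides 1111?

11

1111 is odd.
Digit sum 4, not divisible by 3.
Ends in 1: not divisible by 5.
7: 1111 = 7·158 + 5
11: 1111 = 11·101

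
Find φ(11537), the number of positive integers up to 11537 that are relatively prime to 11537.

Factor: 11537 = 83 · 139.
φ(11537) = (83−1) · (139−1) = 82 · 138 = 11316.

11316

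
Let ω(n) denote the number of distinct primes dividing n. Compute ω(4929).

3

4929 = 3 · 1643
1643 = 31 · 53
4929 = 3 · 31 · 53, which has 3 distinct prime factors.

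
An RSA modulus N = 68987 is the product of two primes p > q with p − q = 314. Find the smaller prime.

149

Since p = q + 314, we have 68987 = q(q + 314), so q² + 314q − 68987 = 0.
Discriminant: 314² + 4·68987 = 98596 + 275948 = 374544; √374544 = 612.
q = (−314 + 612)/2 = 149, and p = q + 314 = 463.
Check: 149 · 463 = 68987.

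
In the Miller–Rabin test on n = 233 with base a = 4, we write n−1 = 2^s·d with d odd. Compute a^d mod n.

1

233 − 1 = 232 = 2^3 · 29, so d = 29.
4^1 ≡ 4 (mod 233)
4^2 ≡ 4^2 = 16 ≡ 16 (mod 233)
4^4 ≡ 16^2 = 256 ≡ 23 (mod 233)
4^8 ≡ 23^2 = 529 ≡ 63 (mod 233)
4^16 ≡ 63^2 = 3969 ≡ 8 (mod 233)
29 = 16 + 8 + 4 + 1 in binary powers of 2.
So 4^29 ≡ 8 · 63 · 23 · 4 ≡ 1 (mod 233).
Since 4^d ≡ 1 (mod 233), base 4 does not prove 233 composite.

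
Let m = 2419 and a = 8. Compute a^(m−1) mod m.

1255

8^1 ≡ 8 (mod 2419)
8^2 ≡ 8^2 = 64 ≡ 64 (mod 2419)
8^4 ≡ 64^2 = 4096 ≡ 1677 (mod 2419)
8^8 ≡ 1677^2 = 2812329 ≡ 1451 (mod 2419)
8^16 ≡ 1451^2 = 2105401 ≡ 871 (mod 2419)
8^32 ≡ 871^2 = 758641 ≡ 1494 (mod 2419)
8^64 ≡ 1494^2 = 2232036 ≡ 1718 (mod 2419)
8^128 ≡ 1718^2 = 2951524 ≡ 344 (mod 2419)
8^256 ≡ 344^2 = 118336 ≡ 2224 (mod 2419)
8^512 ≡ 2224^2 = 4946176 ≡ 1740 (mod 2419)
8^1024 ≡ 1740^2 = 3027600 ≡ 1431 (mod 2419)
8^2048 ≡ 1431^2 = 2047761 ≡ 1287 (mod 2419)
2418 = 2048 + 256 + 64 + 32 + 16 + 2 in binary powers of 2.
So 8^2418 ≡ 1287 · 2224 · 1718 · 1494 · 871 · 64 ≡ 1255 (mod 2419).
Since 1255 ≠ 1, base 8 is a Fermat witness: 2419 is composite.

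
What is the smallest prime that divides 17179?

17179 is odd.
Digit sum 25, not divisible by 3.
Ends in 9: not divisible by 5.
7: 17179 = 7·2454 + 1
11: 17179 = 11·1561 + 8
13: 17179 = 13·1321 + 6
17: 17179 = 17·1010 + 9
19: 17179 = 19·904 + 3
23: 17179 = 23·746 + 21
29: 17179 = 29·592 + 11
31: 17179 = 31·554 + 5
37: 17179 = 37·464 + 11
41: 17179 = 41·419

41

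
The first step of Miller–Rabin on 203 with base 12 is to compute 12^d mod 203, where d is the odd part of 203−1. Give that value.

157

203 − 1 = 202 = 2^1 · 101, so d = 101.
12^1 ≡ 12 (mod 203)
12^2 ≡ 12^2 = 144 ≡ 144 (mod 203)
12^4 ≡ 144^2 = 20736 ≡ 30 (mod 203)
12^8 ≡ 30^2 = 900 ≡ 88 (mod 203)
12^16 ≡ 88^2 = 7744 ≡ 30 (mod 203)
12^32 ≡ 30^2 = 900 ≡ 88 (mod 203)
12^64 ≡ 88^2 = 7744 ≡ 30 (mod 203)
101 = 64 + 32 + 4 + 1 in binary powers of 2.
So 12^101 ≡ 30 · 88 · 30 · 12 ≡ 157 (mod 203).
Squaring chain: 157; never reaches −1, so base 12 is a Miller–Rabin witness that 203 is composite.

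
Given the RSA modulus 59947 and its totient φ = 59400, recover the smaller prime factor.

φ(n) = (p−1)(q−1) = n − (p+q) + 1, so p + q = 59947 − 59400 + 1 = 548.
p and q are the roots of t² − 548t + 59947 = 0.
Discriminant: 548² − 4·59947 = 300304 − 239788 = 60516; √60516 = 246.
q = (548 − 246)/2 = 151, p = (548 + 246)/2 = 397.
Check: 151 · 397 = 59947.

151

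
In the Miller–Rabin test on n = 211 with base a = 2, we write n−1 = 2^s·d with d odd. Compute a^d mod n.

210

211 − 1 = 210 = 2^1 · 105, so d = 105.
2^1 ≡ 2 (mod 211)
2^2 ≡ 2^2 = 4 ≡ 4 (mod 211)
2^4 ≡ 4^2 = 16 ≡ 16 (mod 211)
2^8 ≡ 16^2 = 256 ≡ 45 (mod 211)
2^16 ≡ 45^2 = 2025 ≡ 126 (mod 211)
2^32 ≡ 126^2 = 15876 ≡ 51 (mod 211)
2^64 ≡ 51^2 = 2601 ≡ 69 (mod 211)
105 = 64 + 32 + 8 + 1 in binary powers of 2.
So 2^105 ≡ 69 · 51 · 45 · 2 ≡ 210 (mod 211).
Since 2^d ≡ 210 (mod 211), base 2 does not prove 211 composite.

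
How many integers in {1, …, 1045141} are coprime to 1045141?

Factor: 1045141 = 73 · 103 · 139.
φ(1045141) = (73−1) · (103−1) · (139−1) = 72 · 102 · 138 = 1013472.

1013472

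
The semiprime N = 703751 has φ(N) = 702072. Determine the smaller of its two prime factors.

797

φ(n) = (p−1)(q−1) = n − (p+q) + 1, so p + q = 703751 − 702072 + 1 = 1680.
p and q are the roots of t² − 1680t + 703751 = 0.
Discriminant: 1680² − 4·703751 = 2822400 − 2815004 = 7396; √7396 = 86.
q = (1680 − 86)/2 = 797, p = (1680 + 86)/2 = 883.
Check: 797 · 883 = 703751.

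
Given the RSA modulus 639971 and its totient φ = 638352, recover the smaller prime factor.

φ(n) = (p−1)(q−1) = n − (p+q) + 1, so p + q = 639971 − 638352 + 1 = 1620.
p and q are the roots of t² − 1620t + 639971 = 0.
Discriminant: 1620² − 4·639971 = 2624400 − 2559884 = 64516; √64516 = 254.
q = (1620 − 254)/2 = 683, p = (1620 + 254)/2 = 937.
Check: 683 · 937 = 639971.

683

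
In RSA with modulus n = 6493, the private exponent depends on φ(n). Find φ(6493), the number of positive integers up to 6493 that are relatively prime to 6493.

Factor: 6493 = 43 · 151.
φ(6493) = (43−1) · (151−1) = 42 · 150 = 6300.

6300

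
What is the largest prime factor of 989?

989 = 23 · 43
43 is prime.
So 989 = 23 · 43; the largest prime factor is 43.

43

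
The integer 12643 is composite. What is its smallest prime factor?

12643 is odd.
Digit sum 16, not divisible by 3.
Ends in 3: not divisible by 5.
7: 12643 = 7·1806 + 1
11: 12643 = 11·1149 + 4
13: 12643 = 13·972 + 7
17: 12643 = 17·743 + 12
19: 12643 = 19·665 + 8
23: 12643 = 23·549 + 16
29: 12643 = 29·435 + 28
31: 12643 = 31·407 + 26
37: 12643 = 37·341 + 26
41: 12643 = 41·308 + 15
43: 12643 = 43·294 + 1
47: 12643 = 47·269

47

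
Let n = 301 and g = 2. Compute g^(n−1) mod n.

2^1 ≡ 2 (mod 301)
2^2 ≡ 2^2 = 4 ≡ 4 (mod 301)
2^4 ≡ 4^2 = 16 ≡ 16 (mod 301)
2^8 ≡ 16^2 = 256 ≡ 256 (mod 301)
2^16 ≡ 256^2 = 65536 ≡ 219 (mod 301)
2^32 ≡ 219^2 = 47961 ≡ 102 (mod 301)
2^64 ≡ 102^2 = 10404 ≡ 170 (mod 301)
2^128 ≡ 170^2 = 28900 ≡ 4 (mod 301)
2^256 ≡ 4^2 = 16 ≡ 16 (mod 301)
300 = 256 + 32 + 8 + 4 in binary powers of 2.
So 2^300 ≡ 16 · 102 · 256 · 16 ≡ 64 (mod 301).
Since 64 ≠ 1, base 2 is a Fermat witness: 301 is composite.

64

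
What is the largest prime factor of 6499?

6499 = 67 · 97
97 is prime.
So 6499 = 67 · 97; the largest prime factor is 97.

97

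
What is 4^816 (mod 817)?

4^1 ≡ 4 (mod 817)
4^2 ≡ 4^2 = 16 ≡ 16 (mod 817)
4^4 ≡ 16^2 = 256 ≡ 256 (mod 817)
4^8 ≡ 256^2 = 65536 ≡ 176 (mod 817)
4^16 ≡ 176^2 = 30976 ≡ 747 (mod 817)
4^32 ≡ 747^2 = 558009 ≡ 815 (mod 817)
4^64 ≡ 815^2 = 664225 ≡ 4 (mod 817)
4^128 ≡ 4^2 = 16 ≡ 16 (mod 817)
4^256 ≡ 16^2 = 256 ≡ 256 (mod 817)
4^512 ≡ 256^2 = 65536 ≡ 176 (mod 817)
816 = 512 + 256 + 32 + 16 in binary powers of 2.
So 4^816 ≡ 176 · 256 · 815 · 747 ≡ 600 (mod 817).
Since 600 ≠ 1, base 4 is a Fermat witness: 817 is composite.

600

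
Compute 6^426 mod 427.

113

6^1 ≡ 6 (mod 427)
6^2 ≡ 6^2 = 36 ≡ 36 (mod 427)
6^4 ≡ 36^2 = 1296 ≡ 15 (mod 427)
6^8 ≡ 15^2 = 225 ≡ 225 (mod 427)
6^16 ≡ 225^2 = 50625 ≡ 239 (mod 427)
6^32 ≡ 239^2 = 57121 ≡ 330 (mod 427)
6^64 ≡ 330^2 = 108900 ≡ 15 (mod 427)
6^128 ≡ 15^2 = 225 ≡ 225 (mod 427)
6^256 ≡ 225^2 = 50625 ≡ 239 (mod 427)
426 = 256 + 128 + 32 + 8 + 2 in binary powers of 2.
So 6^426 ≡ 239 · 225 · 330 · 225 · 36 ≡ 113 (mod 427).
Since 113 ≠ 1, base 6 is a Fermat witness: 427 is composite.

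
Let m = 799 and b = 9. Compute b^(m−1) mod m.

9^1 ≡ 9 (mod 799)
9^2 ≡ 9^2 = 81 ≡ 81 (mod 799)
9^4 ≡ 81^2 = 6561 ≡ 169 (mod 799)
9^8 ≡ 169^2 = 28561 ≡ 596 (mod 799)
9^16 ≡ 596^2 = 355216 ≡ 460 (mod 799)
9^32 ≡ 460^2 = 211600 ≡ 664 (mod 799)
9^64 ≡ 664^2 = 440896 ≡ 647 (mod 799)
9^128 ≡ 647^2 = 418609 ≡ 732 (mod 799)
9^256 ≡ 732^2 = 535824 ≡ 494 (mod 799)
9^512 ≡ 494^2 = 244036 ≡ 341 (mod 799)
798 = 512 + 256 + 16 + 8 + 4 + 2 in binary powers of 2.
So 9^798 ≡ 341 · 494 · 460 · 596 · 169 · 81 ≡ 225 (mod 799).
Since 225 ≠ 1, base 9 is a Fermat witness: 799 is composite.

225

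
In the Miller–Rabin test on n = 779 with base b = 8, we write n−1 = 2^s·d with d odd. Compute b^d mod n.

779 − 1 = 778 = 2^1 · 389, so d = 389.
8^1 ≡ 8 (mod 779)
8^2 ≡ 8^2 = 64 ≡ 64 (mod 779)
8^4 ≡ 64^2 = 4096 ≡ 201 (mod 779)
8^8 ≡ 201^2 = 40401 ≡ 672 (mod 779)
8^16 ≡ 672^2 = 451584 ≡ 543 (mod 779)
8^32 ≡ 543^2 = 294849 ≡ 387 (mod 779)
8^64 ≡ 387^2 = 149769 ≡ 201 (mod 779)
8^128 ≡ 201^2 = 40401 ≡ 672 (mod 779)
8^256 ≡ 672^2 = 451584 ≡ 543 (mod 779)
389 = 256 + 128 + 4 + 1 in binary powers of 2.
So 8^389 ≡ 543 · 672 · 201 · 8 ≡ 620 (mod 779).
Squaring chain: 620; never reaches −1, so base 8 is a Miller–Rabin witness that 779 is composite.

620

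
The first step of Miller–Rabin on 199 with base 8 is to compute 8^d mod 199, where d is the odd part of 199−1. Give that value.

199 − 1 = 198 = 2^1 · 99, so d = 99.
8^1 ≡ 8 (mod 199)
8^2 ≡ 8^2 = 64 ≡ 64 (mod 199)
8^4 ≡ 64^2 = 4096 ≡ 116 (mod 199)
8^8 ≡ 116^2 = 13456 ≡ 123 (mod 199)
8^16 ≡ 123^2 = 15129 ≡ 5 (mod 199)
8^32 ≡ 5^2 = 25 ≡ 25 (mod 199)
8^64 ≡ 25^2 = 625 ≡ 28 (mod 199)
99 = 64 + 32 + 2 + 1 in binary powers of 2.
So 8^99 ≡ 28 · 25 · 64 · 8 ≡ 1 (mod 199).
Since 8^d ≡ 1 (mod 199), base 8 does not prove 199 composite.

1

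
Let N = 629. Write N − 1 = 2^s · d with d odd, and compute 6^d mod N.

629 − 1 = 628 = 2^2 · 157, so d = 157.
6^1 ≡ 6 (mod 629)
6^2 ≡ 6^2 = 36 ≡ 36 (mod 629)
6^4 ≡ 36^2 = 1296 ≡ 38 (mod 629)
6^8 ≡ 38^2 = 1444 ≡ 186 (mod 629)
6^16 ≡ 186^2 = 34596 ≡ 1 (mod 629)
6^32 ≡ 1^2 = 1 ≡ 1 (mod 629)
6^64 ≡ 1^2 = 1 ≡ 1 (mod 629)
6^128 ≡ 1^2 = 1 ≡ 1 (mod 629)
157 = 128 + 16 + 8 + 4 + 1 in binary powers of 2.
So 6^157 ≡ 1 · 1 · 186 · 38 · 6 ≡ 265 (mod 629).
Squaring chain: 265 → 406; never reaches −1, so base 6 is a Miller–Rabin witness that 629 is composite.

265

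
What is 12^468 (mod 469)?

12^1 ≡ 12 (mod 469)
12^2 ≡ 12^2 = 144 ≡ 144 (mod 469)
12^4 ≡ 144^2 = 20736 ≡ 100 (mod 469)
12^8 ≡ 100^2 = 10000 ≡ 151 (mod 469)
12^16 ≡ 151^2 = 22801 ≡ 289 (mod 469)
12^32 ≡ 289^2 = 83521 ≡ 39 (mod 469)
12^64 ≡ 39^2 = 1521 ≡ 114 (mod 469)
12^128 ≡ 114^2 = 12996 ≡ 333 (mod 469)
12^256 ≡ 333^2 = 110889 ≡ 205 (mod 469)
468 = 256 + 128 + 64 + 16 + 4 in binary powers of 2.
So 12^468 ≡ 205 · 333 · 114 · 289 · 100 ≡ 330 (mod 469).
Since 330 ≠ 1, base 12 is a Fermat witness: 469 is composite.

330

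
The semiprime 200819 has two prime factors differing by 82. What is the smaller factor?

409

Since p = q + 82, we have 200819 = q(q + 82), so q² + 82q − 200819 = 0.
Discriminant: 82² + 4·200819 = 6724 + 803276 = 810000; √810000 = 900.
q = (−82 + 900)/2 = 409, and p = q + 82 = 491.
Check: 409 · 491 = 200819.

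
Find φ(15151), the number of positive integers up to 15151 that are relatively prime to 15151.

14904

Factor: 15151 = 109 · 139.
φ(15151) = (109−1) · (139−1) = 108 · 138 = 14904.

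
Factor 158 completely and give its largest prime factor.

158 = 2 · 79
79 is prime.
So 158 = 2 · 79; the largest prime factor is 79.

79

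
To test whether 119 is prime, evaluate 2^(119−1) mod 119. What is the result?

30

2^1 ≡ 2 (mod 119)
2^2 ≡ 2^2 = 4 ≡ 4 (mod 119)
2^4 ≡ 4^2 = 16 ≡ 16 (mod 119)
2^8 ≡ 16^2 = 256 ≡ 18 (mod 119)
2^16 ≡ 18^2 = 324 ≡ 86 (mod 119)
2^32 ≡ 86^2 = 7396 ≡ 18 (mod 119)
2^64 ≡ 18^2 = 324 ≡ 86 (mod 119)
118 = 64 + 32 + 16 + 4 + 2 in binary powers of 2.
So 2^118 ≡ 86 · 18 · 86 · 16 · 4 ≡ 30 (mod 119).
Since 30 ≠ 1, base 2 is a Fermat witness: 119 is composite.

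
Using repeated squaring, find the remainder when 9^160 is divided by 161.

9^1 ≡ 9 (mod 161)
9^2 ≡ 9^2 = 81 ≡ 81 (mod 161)
9^4 ≡ 81^2 = 6561 ≡ 121 (mod 161)
9^8 ≡ 121^2 = 14641 ≡ 151 (mod 161)
9^16 ≡ 151^2 = 22801 ≡ 100 (mod 161)
9^32 ≡ 100^2 = 10000 ≡ 18 (mod 161)
9^64 ≡ 18^2 = 324 ≡ 2 (mod 161)
9^128 ≡ 2^2 = 4 ≡ 4 (mod 161)
160 = 128 + 32 in binary powers of 2.
So 9^160 ≡ 4 · 18 ≡ 72 (mod 161).
Since 72 ≠ 1, base 9 is a Fermat witness: 161 is composite.

72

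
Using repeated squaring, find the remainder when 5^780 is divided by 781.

1

5^1 ≡ 5 (mod 781)
5^2 ≡ 5^2 = 25 ≡ 25 (mod 781)
5^4 ≡ 25^2 = 625 ≡ 625 (mod 781)
5^8 ≡ 625^2 = 390625 ≡ 125 (mod 781)
5^16 ≡ 125^2 = 15625 ≡ 5 (mod 781)
5^32 ≡ 5^2 = 25 ≡ 25 (mod 781)
5^64 ≡ 25^2 = 625 ≡ 625 (mod 781)
5^128 ≡ 625^2 = 390625 ≡ 125 (mod 781)
5^256 ≡ 125^2 = 15625 ≡ 5 (mod 781)
5^512 ≡ 5^2 = 25 ≡ 25 (mod 781)
780 = 512 + 256 + 8 + 4 in binary powers of 2.
So 5^780 ≡ 25 · 5 · 125 · 625 ≡ 1 (mod 781).
Since the result is 1, base 5 gives no evidence that 781 is composite.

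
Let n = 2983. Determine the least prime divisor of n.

19

2983 is odd.
Digit sum 22, not divisible by 3.
Ends in 3: not divisible by 5.
7: 2983 = 7·426 + 1
11: 2983 = 11·271 + 2
13: 2983 = 13·229 + 6
17: 2983 = 17·175 + 8
19: 2983 = 19·157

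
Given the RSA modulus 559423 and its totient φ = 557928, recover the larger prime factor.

φ(n) = (p−1)(q−1) = n − (p+q) + 1, so p + q = 559423 − 557928 + 1 = 1496.
p and q are the roots of t² − 1496t + 559423 = 0.
Discriminant: 1496² − 4·559423 = 2238016 − 2237692 = 324; √324 = 18.
q = (1496 − 18)/2 = 739, p = (1496 + 18)/2 = 757.
Check: 739 · 757 = 559423.

757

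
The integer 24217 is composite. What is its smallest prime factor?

24217 is odd.
Digit sum 16, not divisible by 3.
Ends in 7: not divisible by 5.
7: 24217 = 7·3459 + 4
11: 24217 = 11·2201 + 6
13: 24217 = 13·1862 + 11
17: 24217 = 17·1424 + 9
19: 24217 = 19·1274 + 11
23: 24217 = 23·1052 + 21
29: 24217 = 29·835 + 2
31: 24217 = 31·781 + 6
37: 24217 = 37·654 + 19
41: 24217 = 41·590 + 27
43: 24217 = 43·563 + 8
47: 24217 = 47·515 + 12
53: 24217 = 53·456 + 49
59: 24217 = 59·410 + 27
61: 24217 = 61·397

61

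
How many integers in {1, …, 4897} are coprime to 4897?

Factor: 4897 = 59 · 83.
φ(4897) = (59−1) · (83−1) = 58 · 82 = 4756.

4756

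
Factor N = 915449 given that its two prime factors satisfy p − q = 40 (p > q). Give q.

937

Since p = q + 40, we have 915449 = q(q + 40), so q² + 40q − 915449 = 0.
Discriminant: 40² + 4·915449 = 1600 + 3661796 = 3663396; √3663396 = 1914.
q = (−40 + 1914)/2 = 937, and p = q + 40 = 977.
Check: 937 · 977 = 915449.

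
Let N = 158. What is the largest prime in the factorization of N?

158 = 2 · 79
79 is prime.
So 158 = 2 · 79; the largest prime factor is 79.

79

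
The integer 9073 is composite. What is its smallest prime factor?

43

9073 is odd.
Digit sum 19, not divisible by 3.
Ends in 3: not divisible by 5.
7: 9073 = 7·1296 + 1
11: 9073 = 11·824 + 9
13: 9073 = 13·697 + 12
17: 9073 = 17·533 + 12
19: 9073 = 19·477 + 10
23: 9073 = 23·394 + 11
29: 9073 = 29·312 + 25
31: 9073 = 31·292 + 21
37: 9073 = 37·245 + 8
41: 9073 = 41·221 + 12
43: 9073 = 43·211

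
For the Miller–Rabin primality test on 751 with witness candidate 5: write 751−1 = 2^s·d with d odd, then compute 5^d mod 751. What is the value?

751 − 1 = 750 = 2^1 · 375, so d = 375.
5^1 ≡ 5 (mod 751)
5^2 ≡ 5^2 = 25 ≡ 25 (mod 751)
5^4 ≡ 25^2 = 625 ≡ 625 (mod 751)
5^8 ≡ 625^2 = 390625 ≡ 105 (mod 751)
5^16 ≡ 105^2 = 11025 ≡ 511 (mod 751)
5^32 ≡ 511^2 = 261121 ≡ 524 (mod 751)
5^64 ≡ 524^2 = 274576 ≡ 461 (mod 751)
5^128 ≡ 461^2 = 212521 ≡ 739 (mod 751)
5^256 ≡ 739^2 = 546121 ≡ 144 (mod 751)
375 = 256 + 64 + 32 + 16 + 4 + 2 + 1 in binary powers of 2.
So 5^375 ≡ 144 · 461 · 524 · 511 · 625 · 25 · 5 ≡ 1 (mod 751).
Since 5^d ≡ 1 (mod 751), base 5 does not prove 751 composite.

1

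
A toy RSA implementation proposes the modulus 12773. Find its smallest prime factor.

53

12773 is odd.
Digit sum 20, not divisible by 3.
Ends in 3: not divisible by 5.
7: 12773 = 7·1824 + 5
11: 12773 = 11·1161 + 2
13: 12773 = 13·982 + 7
17: 12773 = 17·751 + 6
19: 12773 = 19·672 + 5
23: 12773 = 23·555 + 8
29: 12773 = 29·440 + 13
31: 12773 = 31·412 + 1
37: 12773 = 37·345 + 8
41: 12773 = 41·311 + 22
43: 12773 = 43·297 + 2
47: 12773 = 47·271 + 36
53: 12773 = 53·241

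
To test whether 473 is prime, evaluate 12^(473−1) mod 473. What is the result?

12^1 ≡ 12 (mod 473)
12^2 ≡ 12^2 = 144 ≡ 144 (mod 473)
12^4 ≡ 144^2 = 20736 ≡ 397 (mod 473)
12^8 ≡ 397^2 = 157609 ≡ 100 (mod 473)
12^16 ≡ 100^2 = 10000 ≡ 67 (mod 473)
12^32 ≡ 67^2 = 4489 ≡ 232 (mod 473)
12^64 ≡ 232^2 = 53824 ≡ 375 (mod 473)
12^128 ≡ 375^2 = 140625 ≡ 144 (mod 473)
12^256 ≡ 144^2 = 20736 ≡ 397 (mod 473)
472 = 256 + 128 + 64 + 16 + 8 in binary powers of 2.
So 12^472 ≡ 397 · 144 · 375 · 67 · 100 ≡ 210 (mod 473).
Since 210 ≠ 1, base 12 is a Fermat witness: 473 is composite.

210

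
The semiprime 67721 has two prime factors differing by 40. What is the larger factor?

281

Since p = q + 40, we have 67721 = q(q + 40), so q² + 40q − 67721 = 0.
Discriminant: 40² + 4·67721 = 1600 + 270884 = 272484; √272484 = 522.
q = (−40 + 522)/2 = 241, and p = q + 40 = 281.
Check: 241 · 281 = 67721.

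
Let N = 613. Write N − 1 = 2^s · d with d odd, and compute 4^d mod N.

613 − 1 = 612 = 2^2 · 153, so d = 153.
4^1 ≡ 4 (mod 613)
4^2 ≡ 4^2 = 16 ≡ 16 (mod 613)
4^4 ≡ 16^2 = 256 ≡ 256 (mod 613)
4^8 ≡ 256^2 = 65536 ≡ 558 (mod 613)
4^16 ≡ 558^2 = 311364 ≡ 573 (mod 613)
4^32 ≡ 573^2 = 328329 ≡ 374 (mod 613)
4^64 ≡ 374^2 = 139876 ≡ 112 (mod 613)
4^128 ≡ 112^2 = 12544 ≡ 284 (mod 613)
153 = 128 + 16 + 8 + 1 in binary powers of 2.
So 4^153 ≡ 284 · 573 · 558 · 4 ≡ 612 (mod 613).
Since 4^d ≡ 612 (mod 613), base 4 does not prove 613 composite.

612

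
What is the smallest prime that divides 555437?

29

555437 is odd.
Digit sum 29, not divisible by 3.
Ends in 7: not divisible by 5.
7: 555437 = 7·79348 + 1
11: 555437 = 11·50494 + 3
13: 555437 = 13·42725 + 12
17: 555437 = 17·32672 + 13
19: 555437 = 19·29233 + 10
23: 555437 = 23·24149 + 10
29: 555437 = 29·19153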